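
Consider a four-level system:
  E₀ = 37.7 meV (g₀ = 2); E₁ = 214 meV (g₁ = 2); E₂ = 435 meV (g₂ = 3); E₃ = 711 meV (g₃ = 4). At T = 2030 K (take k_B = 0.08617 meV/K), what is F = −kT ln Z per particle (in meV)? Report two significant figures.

k_BT = 0.08617 × 2030 K = 174.9 meV.
Eᵢ/kT = 0.2156, 1.224, 2.487, 4.065.
Z = Σ gᵢe^(−Eᵢ/kT) = 2·e^(−0.2156) + 2·e^(−1.224) + 3·e^(−2.487) + 4·e^(−4.065) = 1.612 + 0.5881 + 0.2495 + 0.06865 = 2.518.
F = −kT ln Z = −174.9 × ln(2.518) = −174.9 × 0.9235 = -160 meV.

-160 meV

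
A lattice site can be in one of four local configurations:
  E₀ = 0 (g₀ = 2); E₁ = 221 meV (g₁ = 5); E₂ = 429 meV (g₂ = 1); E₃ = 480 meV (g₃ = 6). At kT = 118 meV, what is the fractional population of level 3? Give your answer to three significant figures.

0.0354

Eᵢ/kT = 0, 1.8729, 3.6356, 4.0678.
Z = Σ gᵢe^(−Eᵢ/kT) = 2·e^(−0) + 5·e^(−1.8729) + 1·e^(−3.6356) + 6·e^(−4.0678) = 2.0000 + 0.76839 + 0.026368 + 0.10269 = 2.8974.
P₃ = g₃ e^(−E₃/kT) / Z = 0.10269/2.8974 = 0.0354.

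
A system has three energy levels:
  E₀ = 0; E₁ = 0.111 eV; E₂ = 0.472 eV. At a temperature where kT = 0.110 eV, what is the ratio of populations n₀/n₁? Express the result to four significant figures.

2.743

n₀/n₁ = exp[−(E₀−E₁)/kT] = exp(−(-0.111 eV)/(0.110 eV)) = exp(1.00909) = 2.743.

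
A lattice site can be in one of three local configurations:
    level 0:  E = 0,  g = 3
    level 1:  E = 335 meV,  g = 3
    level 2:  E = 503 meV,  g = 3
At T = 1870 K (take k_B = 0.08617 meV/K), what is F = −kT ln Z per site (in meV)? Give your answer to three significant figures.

-202 meV

k_BT = 0.08617 × 1870 K = 161.14 meV.
Eᵢ/kT = 0, 2.0789, 3.1215.
Z = Σ gᵢe^(−Eᵢ/kT) = 3·e^(−0) + 3·e^(−2.0789) + 3·e^(−3.1215) = 3.0000 + 0.37520 + 0.13227 = 3.5075.
F = −kT ln Z = −161.14 × ln(3.5075) = −161.14 × 1.2549 = -202 meV.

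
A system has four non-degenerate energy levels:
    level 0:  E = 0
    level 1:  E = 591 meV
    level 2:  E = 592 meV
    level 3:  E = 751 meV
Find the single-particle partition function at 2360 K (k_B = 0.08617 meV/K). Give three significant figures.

k_BT = 0.08617 × 2360 K = 203.36 meV.
Eᵢ/kT = 0, 2.9062, 2.9111, 3.6930.
Z = Σ e^(−Eᵢ/kT) = e^(−0) + e^(−2.9062) + e^(−2.9111) + e^(−3.6930) = 1.0000 + 0.054683 + 0.054416 + 0.024897 = 1.1340.

Z = 1.13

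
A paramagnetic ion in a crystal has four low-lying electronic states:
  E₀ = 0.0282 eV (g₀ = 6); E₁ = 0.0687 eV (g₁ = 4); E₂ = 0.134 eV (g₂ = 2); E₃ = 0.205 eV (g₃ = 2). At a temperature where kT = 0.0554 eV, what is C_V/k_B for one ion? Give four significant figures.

Eᵢ/kT = 0.509025, 1.24007, 2.41877, 3.70036.
Z = Σ gᵢe^(−Eᵢ/kT) = 6·e^(−0.509025) + 4·e^(−1.24007) + 2·e^(−2.41877) + 2·e^(−3.70036) = 3.60649 + 1.15746 + 0.178062 + 0.0494293 = 4.99144.
⟨E⟩ = 0.0431166 eV, ⟨E²⟩ = 0.00272575 eV².
C_V/k_B = (⟨E²⟩ − ⟨E⟩²)/(kT)² = (0.00272575 − 0.00185904)/0.00306916 = 0.2824.

0.2824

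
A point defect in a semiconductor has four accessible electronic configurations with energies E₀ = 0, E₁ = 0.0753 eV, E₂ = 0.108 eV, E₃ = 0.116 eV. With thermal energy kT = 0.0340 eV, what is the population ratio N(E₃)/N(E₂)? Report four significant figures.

0.7903

n₃/n₂ = exp[−(E₃−E₂)/kT] = exp(−(0.008 eV)/(0.0340 eV)) = exp(-0.235294) = 0.7903.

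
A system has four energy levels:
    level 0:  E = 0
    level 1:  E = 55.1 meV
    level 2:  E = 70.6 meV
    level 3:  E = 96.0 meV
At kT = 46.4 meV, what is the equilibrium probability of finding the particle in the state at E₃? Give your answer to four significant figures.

0.07657

Eᵢ/kT = 0, 1.18750, 1.52155, 2.06897.
Z = Σ e^(−Eᵢ/kT) = e^(−0) + e^(−1.18750) + e^(−1.52155) + e^(−2.06897) = 1.00000 + 0.304983 + 0.218373 + 0.126316 = 1.64967.
P₃ = e^(−E₃/kT) / Z = 0.126316/1.64967 = 0.07657.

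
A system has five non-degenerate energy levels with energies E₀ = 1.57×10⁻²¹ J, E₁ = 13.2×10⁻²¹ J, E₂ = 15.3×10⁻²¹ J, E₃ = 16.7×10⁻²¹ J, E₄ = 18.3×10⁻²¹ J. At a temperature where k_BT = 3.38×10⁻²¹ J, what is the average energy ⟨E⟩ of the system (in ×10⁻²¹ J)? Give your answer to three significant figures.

2.41 ×10⁻²¹ J

Eᵢ/kT = 0.46450, 3.9053, 4.5266, 4.9408, 5.4142.
Z = Σ e^(−Eᵢ/kT) = e^(−0.46450) + e^(−3.9053) + e^(−4.5266) + e^(−4.9408) + e^(−5.4142) = 0.62845 + 0.020135 + 0.010817 + 0.0071489 + 0.0044529 = 0.67100.
⟨E⟩ = Σ Eᵢ e^(−Eᵢ/kT) / Z = (1.57·0.62845 + 13.2·0.020135 + 15.3·0.010817 + 16.7·0.0071489 + 18.3·0.0044529) / 0.67100 = 2.41 ×10⁻²¹ J.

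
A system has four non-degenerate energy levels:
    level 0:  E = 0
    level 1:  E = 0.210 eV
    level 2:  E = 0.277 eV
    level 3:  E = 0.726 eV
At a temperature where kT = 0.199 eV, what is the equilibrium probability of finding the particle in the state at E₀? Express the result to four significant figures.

0.6162

Eᵢ/kT = 0, 1.05528, 1.39196, 3.64824.
Z = Σ e^(−Eᵢ/kT) = e^(−0) + e^(−1.05528) + e^(−1.39196) + e^(−3.64824) = 1.00000 + 0.348095 + 0.248588 + 0.0260369 = 1.62272.
P₀ = e^(−E₀/kT) / Z = 1.00000/1.62272 = 0.6162.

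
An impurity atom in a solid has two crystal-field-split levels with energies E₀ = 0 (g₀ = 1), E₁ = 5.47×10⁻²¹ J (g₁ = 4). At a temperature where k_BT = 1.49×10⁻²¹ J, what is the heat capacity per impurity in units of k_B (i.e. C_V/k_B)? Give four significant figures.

Eᵢ/kT = 0, 3.67114.
Z = Σ gᵢe^(−Eᵢ/kT) = 1·e^(−0) + 4·e^(−3.67114) = 1.00000 + 0.101790 = 1.10179.
⟨E⟩ = 0.505352, ⟨E²⟩ = 2.76427.
C_V/k_B = (⟨E²⟩ − ⟨E⟩²)/(kT)² = (2.76427 − 0.255381)/2.22010 = 1.130.

1.130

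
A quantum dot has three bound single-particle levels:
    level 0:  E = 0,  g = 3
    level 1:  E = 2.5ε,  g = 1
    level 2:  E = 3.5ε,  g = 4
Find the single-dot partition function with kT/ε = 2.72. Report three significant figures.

Z = 4.50

Eᵢ/kT = 0, 0.91912, 1.2868.
Z = Σ gᵢe^(−Eᵢ/kT) = 3·e^(−0) + 1·e^(−0.91912) + 4·e^(−1.2868) = 3.0000 + 0.39887 + 1.1046 = 4.5035.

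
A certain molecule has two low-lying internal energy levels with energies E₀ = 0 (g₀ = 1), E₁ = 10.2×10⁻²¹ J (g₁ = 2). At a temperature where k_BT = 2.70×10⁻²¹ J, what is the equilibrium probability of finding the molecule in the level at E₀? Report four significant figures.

Eᵢ/kT = 0, 3.77778.
Z = Σ gᵢe^(−Eᵢ/kT) = 1·e^(−0) + 2·e^(−3.77778) = 1.00000 + 0.0457468 = 1.04575.
P₀ = g₀ e^(−E₀/kT) / Z = 1.00000/1.04575 = 0.9563.

0.9563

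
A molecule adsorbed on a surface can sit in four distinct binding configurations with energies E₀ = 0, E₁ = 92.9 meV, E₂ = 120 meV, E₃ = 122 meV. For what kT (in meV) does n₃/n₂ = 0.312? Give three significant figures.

n₃/n₂ = exp[−(E₃−E₂)/kT] = 0.312.
⇒ (E₃−E₂)/kT = ln(1/0.312) = ln(3.2051) = 1.1647.
kT = 2 meV / 1.1647 = 1.72 meV.

1.72 meV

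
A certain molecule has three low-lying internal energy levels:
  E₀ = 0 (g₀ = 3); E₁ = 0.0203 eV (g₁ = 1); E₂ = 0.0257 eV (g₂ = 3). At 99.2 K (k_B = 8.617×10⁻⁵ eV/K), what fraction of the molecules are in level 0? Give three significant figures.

k_BT = 8.617×10⁻⁵ × 99.2 K = 0.0085481 eV.
Eᵢ/kT = 0, 2.3748, 3.0065.
Z = Σ gᵢe^(−Eᵢ/kT) = 3·e^(−0) + 1·e^(−2.3748) + 3·e^(−3.0065) = 3.0000 + 0.093033 + 0.14839 = 3.2414.
P₀ = g₀ e^(−E₀/kT) / Z = 3.0000/3.2414 = 0.926.

0.926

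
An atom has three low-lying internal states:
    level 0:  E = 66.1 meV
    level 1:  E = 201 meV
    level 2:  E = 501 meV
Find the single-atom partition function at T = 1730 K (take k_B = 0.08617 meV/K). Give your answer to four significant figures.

k_BT = 0.08617 × 1730 K = 149.074 meV.
Eᵢ/kT = 0.443404, 1.34832, 3.36075.
Z = Σ e^(−Eᵢ/kT) = e^(−0.443404) + e^(−1.34832) + e^(−3.36075) = 0.641848 + 0.259676 + 0.0347092 = 0.936233.

Z = 0.9362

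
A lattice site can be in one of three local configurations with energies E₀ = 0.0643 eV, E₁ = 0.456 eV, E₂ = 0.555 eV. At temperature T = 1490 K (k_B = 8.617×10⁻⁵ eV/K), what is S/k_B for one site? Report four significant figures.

0.2802

k_BT = 8.617×10⁻⁵ × 1490 K = 0.128393 eV.
Eᵢ/kT = 0.500806, 3.55160, 4.32267.
Z = Σ e^(−Eᵢ/kT) = e^(−0.500806) + e^(−3.55160) + e^(−4.32267) = 0.606042 + 0.0286787 + 0.0132644 = 0.647985.
⟨E⟩ = Σ EᵢPᵢ = 0.0916807 eV.
S/k_B = ln Z + ⟨E⟩/kT = ln(0.647985) + 0.0916807/0.128393 = -0.433888 + 0.714063 = 0.2802.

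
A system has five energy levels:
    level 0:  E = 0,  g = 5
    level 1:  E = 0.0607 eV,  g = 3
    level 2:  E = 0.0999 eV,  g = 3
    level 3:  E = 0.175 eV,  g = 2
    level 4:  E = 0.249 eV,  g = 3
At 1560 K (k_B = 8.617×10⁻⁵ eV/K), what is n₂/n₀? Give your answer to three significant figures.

0.285

k_BT = 8.617×10⁻⁵ × 1560 K = 0.13443 eV.
n₂/n₀ = (g₂/g₀) exp[−(E₂−E₀)/kT] = (3/5) × exp(−(0.0999 eV)/(0.13443 eV)) = (3/5) × exp(-0.74314) = 0.285.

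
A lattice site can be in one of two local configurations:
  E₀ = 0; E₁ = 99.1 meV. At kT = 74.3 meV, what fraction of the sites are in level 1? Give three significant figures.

0.209

Eᵢ/kT = 0, 1.3338.
Z = Σ e^(−Eᵢ/kT) = e^(−0) + e^(−1.3338) = 1.0000 + 0.26347 = 1.2635.
P₁ = e^(−E₁/kT) / Z = 0.26347/1.2635 = 0.209.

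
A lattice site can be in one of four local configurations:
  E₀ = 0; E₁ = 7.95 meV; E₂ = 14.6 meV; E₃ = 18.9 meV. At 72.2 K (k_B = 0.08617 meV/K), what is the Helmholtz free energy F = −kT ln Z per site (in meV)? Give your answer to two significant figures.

-2.2 meV

k_BT = 0.08617 × 72.2 K = 6.221 meV.
Eᵢ/kT = 0, 1.278, 2.347, 3.038.
Z = Σ e^(−Eᵢ/kT) = e^(−0) + e^(−1.278) + e^(−2.347) + e^(−3.038) = 1.000 + 0.2786 + 0.09566 + 0.04793 = 1.422.
F = −kT ln Z = −6.221 × ln(1.422) = −6.221 × 0.3521 = -2.2 meV.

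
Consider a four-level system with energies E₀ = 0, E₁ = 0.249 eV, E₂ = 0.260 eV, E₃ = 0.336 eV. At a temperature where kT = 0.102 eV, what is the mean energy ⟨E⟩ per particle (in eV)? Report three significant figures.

0.0453 eV

Eᵢ/kT = 0, 2.4412, 2.5490, 3.2941.
Z = Σ e^(−Eᵢ/kT) = e^(−0) + e^(−2.4412) + e^(−2.5490) + e^(−3.2941) = 1.0000 + 0.087056 + 0.078160 + 0.037101 = 1.2023.
⟨E⟩ = Σ Eᵢ e^(−Eᵢ/kT) / Z = (0·1.0000 + 0.249·0.087056 + 0.260·0.078160 + 0.336·0.037101) / 1.2023 = 0.0453 eV.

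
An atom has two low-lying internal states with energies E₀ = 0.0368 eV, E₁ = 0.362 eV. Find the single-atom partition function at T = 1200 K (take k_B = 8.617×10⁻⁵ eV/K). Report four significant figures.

Z = 0.7307

k_BT = 8.617×10⁻⁵ × 1200 K = 0.103404 eV.
Eᵢ/kT = 0.355886, 3.50083.
Z = Σ e^(−Eᵢ/kT) = e^(−0.355886) + e^(−3.50083) = 0.700552 + 0.0301723 = 0.730724.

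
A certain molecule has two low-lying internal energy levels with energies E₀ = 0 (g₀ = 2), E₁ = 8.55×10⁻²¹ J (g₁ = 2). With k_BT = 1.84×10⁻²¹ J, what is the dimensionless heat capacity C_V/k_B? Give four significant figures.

0.2032

Eᵢ/kT = 0, 4.64674.
Z = Σ gᵢe^(−Eᵢ/kT) = 2·e^(−0) + 2·e^(−4.64674) = 2.00000 + 0.0191856 = 2.01919.
⟨E⟩ = 0.0812390, ⟨E²⟩ = 0.694593.
C_V/k_B = (⟨E²⟩ − ⟨E⟩²)/(kT)² = (0.694593 − 0.00659978)/3.38560 = 0.2032.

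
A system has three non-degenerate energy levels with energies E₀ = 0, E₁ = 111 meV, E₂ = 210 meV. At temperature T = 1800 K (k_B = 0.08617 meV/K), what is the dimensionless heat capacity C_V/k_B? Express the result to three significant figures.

0.254

k_BT = 0.08617 × 1800 K = 155.11 meV.
Eᵢ/kT = 0, 0.71562, 1.3539.
Z = Σ e^(−Eᵢ/kT) = e^(−0) + e^(−0.71562) + e^(−1.3539) = 1.0000 + 0.48889 + 0.25823 = 1.7471.
⟨E⟩ = 62.100 meV, ⟨E²⟩ = 9966.0 meV².
C_V/k_B = (⟨E²⟩ − ⟨E⟩²)/(kT)² = (9966.0 − 3856.4)/24059 = 0.254.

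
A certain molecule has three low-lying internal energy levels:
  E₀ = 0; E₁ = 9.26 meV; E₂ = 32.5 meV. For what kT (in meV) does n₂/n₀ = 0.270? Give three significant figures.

n₂/n₀ = exp[−(E₂−E₀)/kT] = 0.270.
⇒ (E₂−E₀)/kT = ln(1/0.270) = ln(3.7037) = 1.3093.
kT = 32.5 meV / 1.3093 = 24.8 meV.

24.8 meV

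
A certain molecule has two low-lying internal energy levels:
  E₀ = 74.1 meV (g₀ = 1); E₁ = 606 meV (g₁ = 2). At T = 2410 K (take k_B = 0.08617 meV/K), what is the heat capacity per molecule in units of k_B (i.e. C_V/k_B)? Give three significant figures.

k_BT = 0.08617 × 2410 K = 207.67 meV.
Eᵢ/kT = 0.35682, 2.9181.
Z = Σ gᵢe^(−Eᵢ/kT) = 1·e^(−0.35682) + 2·e^(−2.9181) = 0.69990 + 0.10807 = 0.80797.
⟨E⟩ = 145.24 meV, ⟨E²⟩ = 53876 meV².
C_V/k_B = (⟨E²⟩ − ⟨E⟩²)/(kT)² = (53876 − 21095)/43127 = 0.760.

0.760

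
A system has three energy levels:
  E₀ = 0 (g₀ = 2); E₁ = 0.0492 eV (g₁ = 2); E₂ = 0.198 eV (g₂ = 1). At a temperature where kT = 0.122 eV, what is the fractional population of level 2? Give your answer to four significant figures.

0.05584

Eᵢ/kT = 0, 0.403279, 1.62295.
Z = Σ gᵢe^(−Eᵢ/kT) = 2·e^(−0) + 2·e^(−0.403279) + 1·e^(−1.62295) = 2.00000 + 1.33625 + 0.197316 = 3.53357.
P₂ = g₂ e^(−E₂/kT) / Z = 0.197316/3.53357 = 0.05584.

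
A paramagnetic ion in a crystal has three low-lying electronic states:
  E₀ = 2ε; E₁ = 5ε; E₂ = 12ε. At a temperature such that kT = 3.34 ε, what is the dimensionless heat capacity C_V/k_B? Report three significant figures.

Eᵢ/kT = 0.59880, 1.4970, 3.5928.
Z = Σ e^(−Eᵢ/kT) = e^(−0.59880) + e^(−1.4970) + e^(−3.5928) = 0.54947 + 0.22380 + 0.027521 = 0.80079.
⟨E⟩ = 3.1821 ε, ⟨E²⟩ = 14.680 ε².
C_V/k_B = (⟨E²⟩ − ⟨E⟩²)/(kT)² = (14.680 − 10.126)/11.156 = 0.408.

0.408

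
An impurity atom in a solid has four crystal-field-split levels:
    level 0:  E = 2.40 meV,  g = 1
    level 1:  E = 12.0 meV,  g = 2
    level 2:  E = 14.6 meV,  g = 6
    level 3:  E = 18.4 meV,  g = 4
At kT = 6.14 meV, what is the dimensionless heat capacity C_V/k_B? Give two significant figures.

Eᵢ/kT = 0.3909, 1.954, 2.378, 2.997.
Z = Σ gᵢe^(−Eᵢ/kT) = 1·e^(−0.3909) + 2·e^(−1.954) + 6·e^(−2.378) + 4·e^(−2.997) = 0.6764 + 0.2834 + 0.5564 + 0.1997 = 1.716.
⟨E⟩ = 9.803 meV, ⟨E²⟩ = 134.6 meV².
C_V/k_B = (⟨E²⟩ − ⟨E⟩²)/(kT)² = (134.6 − 96.10)/37.70 = 1.0.

1.0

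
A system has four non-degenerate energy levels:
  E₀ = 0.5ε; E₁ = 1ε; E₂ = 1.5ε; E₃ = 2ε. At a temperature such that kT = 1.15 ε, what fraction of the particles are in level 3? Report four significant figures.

0.1161

Eᵢ/kT = 0.434783, 0.869565, 1.30435, 1.73913.
Z = Σ e^(−Eᵢ/kT) = e^(−0.434783) + e^(−0.869565) + e^(−1.30435) + e^(−1.73913) = 0.647405 + 0.419134 + 0.271349 + 0.175673 = 1.51356.
P₃ = e^(−E₃/kT) / Z = 0.175673/1.51356 = 0.1161.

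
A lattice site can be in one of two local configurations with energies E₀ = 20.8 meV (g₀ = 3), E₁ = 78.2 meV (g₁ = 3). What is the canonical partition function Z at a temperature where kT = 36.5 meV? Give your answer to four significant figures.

Z = 2.049

Eᵢ/kT = 0.569863, 2.14247.
Z = Σ gᵢe^(−Eᵢ/kT) = 3·e^(−0.569863) + 3·e^(−2.14247) = 1.69681 + 0.352094 = 2.04890.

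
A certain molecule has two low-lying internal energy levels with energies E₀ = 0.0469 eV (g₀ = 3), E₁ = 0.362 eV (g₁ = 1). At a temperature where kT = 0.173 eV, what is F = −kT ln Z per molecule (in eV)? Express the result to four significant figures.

Eᵢ/kT = 0.271098, 2.09249.
Z = Σ gᵢe^(−Eᵢ/kT) = 3·e^(−0.271098) + 1·e^(−2.09249) = 2.28763 + 0.123380 = 2.41101.
F = −kT ln Z = −0.173 × ln(2.41101) = −0.173 × 0.880046 = -0.1522 eV.

-0.1522 eV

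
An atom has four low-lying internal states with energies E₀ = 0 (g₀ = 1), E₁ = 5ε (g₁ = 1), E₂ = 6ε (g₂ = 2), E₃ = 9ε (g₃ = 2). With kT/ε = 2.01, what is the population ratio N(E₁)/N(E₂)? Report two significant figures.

n₁/n₂ = (g₁/g₂) exp[−(E₁−E₂)/kT] = (1/2) × exp(−(-1ε)/(2.01ε)) = (1/2) × exp(0.4975) = 0.82.

0.82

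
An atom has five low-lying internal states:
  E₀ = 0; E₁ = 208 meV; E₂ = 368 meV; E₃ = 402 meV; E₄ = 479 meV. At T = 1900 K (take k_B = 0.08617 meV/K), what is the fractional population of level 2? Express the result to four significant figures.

k_BT = 0.08617 × 1900 K = 163.723 meV.
Eᵢ/kT = 0, 1.27044, 2.24770, 2.45537, 2.92567.
Z = Σ e^(−Eᵢ/kT) = e^(−0) + e^(−1.27044) + e^(−2.24770) + e^(−2.45537) + e^(−2.92567) = 1.00000 + 0.280708 + 0.105642 + 0.0858314 + 0.0536287 = 1.52581.
P₂ = e^(−E₂/kT) / Z = 0.105642/1.52581 = 0.06924.

0.06924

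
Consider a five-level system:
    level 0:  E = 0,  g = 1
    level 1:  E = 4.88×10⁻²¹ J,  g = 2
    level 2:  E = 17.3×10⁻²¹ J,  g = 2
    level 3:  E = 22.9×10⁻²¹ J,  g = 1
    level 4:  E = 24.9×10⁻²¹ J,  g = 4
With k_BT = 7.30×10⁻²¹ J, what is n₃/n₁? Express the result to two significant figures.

0.042

n₃/n₁ = (g₃/g₁) exp[−(E₃−E₁)/kT] = (1/2) × exp(−(18.02 ×10⁻²¹ J)/(7.30 ×10⁻²¹ J)) = (1/2) × exp(-2.468) = 0.042.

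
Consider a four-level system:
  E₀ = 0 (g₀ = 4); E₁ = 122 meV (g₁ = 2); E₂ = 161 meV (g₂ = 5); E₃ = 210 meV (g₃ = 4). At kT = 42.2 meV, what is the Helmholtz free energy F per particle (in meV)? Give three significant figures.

-61.0 meV

Eᵢ/kT = 0, 2.8910, 3.8152, 4.9763.
Z = Σ gᵢe^(−Eᵢ/kT) = 4·e^(−0) + 2·e^(−2.8910) + 5·e^(−3.8152) + 4·e^(−4.9763) = 4.0000 + 0.11104 + 0.11017 + 0.027598 = 4.2488.
F = −kT ln Z = −42.2 × ln(4.2488) = −42.2 × 1.4466 = -61.0 meV.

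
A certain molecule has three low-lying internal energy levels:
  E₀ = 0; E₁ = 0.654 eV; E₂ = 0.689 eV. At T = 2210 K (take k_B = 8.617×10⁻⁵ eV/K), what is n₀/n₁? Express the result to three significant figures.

k_BT = 8.617×10⁻⁵ × 2210 K = 0.19044 eV.
n₀/n₁ = exp[−(E₀−E₁)/kT] = exp(−(-0.654 eV)/(0.19044 eV)) = exp(3.4342) = 31.0.

31.0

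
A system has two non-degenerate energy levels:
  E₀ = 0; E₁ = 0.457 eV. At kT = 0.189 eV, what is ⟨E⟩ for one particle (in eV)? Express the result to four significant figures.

0.03739 eV

Eᵢ/kT = 0, 2.41799.
Z = Σ e^(−Eᵢ/kT) = e^(−0) + e^(−2.41799) = 1.00000 + 0.0891005 = 1.08910.
⟨E⟩ = Σ Eᵢ e^(−Eᵢ/kT) / Z = (0·1.00000 + 0.457·0.0891005) / 1.08910 = 0.03739 eV.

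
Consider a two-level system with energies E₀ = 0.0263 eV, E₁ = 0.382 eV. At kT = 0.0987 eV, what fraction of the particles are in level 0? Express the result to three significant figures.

0.974

Eᵢ/kT = 0.26646, 3.8703.
Z = Σ e^(−Eᵢ/kT) = e^(−0.26646) + e^(−3.8703) = 0.76609 + 0.020852 = 0.78694.
P₀ = e^(−E₀/kT) / Z = 0.76609/0.78694 = 0.974.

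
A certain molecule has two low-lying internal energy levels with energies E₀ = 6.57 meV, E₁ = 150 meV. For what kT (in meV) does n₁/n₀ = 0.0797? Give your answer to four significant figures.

56.70 meV

n₁/n₀ = exp[−(E₁−E₀)/kT] = 0.0797.
⇒ (E₁−E₀)/kT = ln(1/0.0797) = ln(12.5471) = 2.52949.
kT = 143.43 meV / 2.52949 = 56.70 meV.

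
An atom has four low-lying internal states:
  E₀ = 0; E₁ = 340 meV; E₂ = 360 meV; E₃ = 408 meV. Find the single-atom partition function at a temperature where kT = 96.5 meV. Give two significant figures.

Z = 1.1

Eᵢ/kT = 0, 3.523, 3.731, 4.228.
Z = Σ e^(−Eᵢ/kT) = e^(−0) + e^(−3.523) + e^(−3.731) + e^(−4.228) = 1.000 + 0.02951 + 0.02397 + 0.01458 = 1.068.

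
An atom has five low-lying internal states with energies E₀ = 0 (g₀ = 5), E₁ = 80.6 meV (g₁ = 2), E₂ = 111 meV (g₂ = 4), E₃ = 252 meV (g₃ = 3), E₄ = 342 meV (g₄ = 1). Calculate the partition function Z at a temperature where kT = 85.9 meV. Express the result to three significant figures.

Z = 7.06

Eᵢ/kT = 0, 0.93830, 1.2922, 2.9336, 3.9814.
Z = Σ gᵢe^(−Eᵢ/kT) = 5·e^(−0) + 2·e^(−0.93830) + 4·e^(−1.2922) + 3·e^(−2.9336) + 1·e^(−3.9814) = 5.0000 + 0.78258 + 1.0987 + 0.15962 + 0.018659 = 7.0596.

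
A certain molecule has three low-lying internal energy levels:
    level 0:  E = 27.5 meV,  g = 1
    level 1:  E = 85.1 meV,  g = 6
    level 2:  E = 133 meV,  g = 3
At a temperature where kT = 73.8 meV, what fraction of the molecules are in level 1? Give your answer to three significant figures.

0.615

Eᵢ/kT = 0.37263, 1.1531, 1.8022.
Z = Σ gᵢe^(−Eᵢ/kT) = 1·e^(−0.37263) + 6·e^(−1.1531) + 3·e^(−1.8022) = 0.68892 + 1.8939 + 0.49481 = 3.0776.
P₁ = g₁ e^(−E₁/kT) / Z = 1.8939/3.0776 = 0.615.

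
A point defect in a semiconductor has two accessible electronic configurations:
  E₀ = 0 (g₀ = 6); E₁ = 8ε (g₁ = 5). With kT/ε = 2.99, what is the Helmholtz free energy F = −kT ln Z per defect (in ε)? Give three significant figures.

Eᵢ/kT = 0, 2.6756.
Z = Σ gᵢe^(−Eᵢ/kT) = 6·e^(−0) + 5·e^(−2.6756) = 6.0000 + 0.34433 = 6.3443.
F = −kT ln Z = −2.99 × ln(6.3443) = −2.99 × 1.8476 = -5.52 ε.

-5.52 ε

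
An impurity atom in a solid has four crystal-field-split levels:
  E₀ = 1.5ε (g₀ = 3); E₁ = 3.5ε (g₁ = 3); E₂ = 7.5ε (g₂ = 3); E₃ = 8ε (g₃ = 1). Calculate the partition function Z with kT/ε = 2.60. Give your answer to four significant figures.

Eᵢ/kT = 0.576923, 1.34615, 2.88462, 3.07692.
Z = Σ gᵢe^(−Eᵢ/kT) = 3·e^(−0.576923) + 3·e^(−1.34615) + 3·e^(−2.88462) + 1·e^(−3.07692) = 1.68487 + 0.780721 + 0.167628 + 0.0461010 = 2.67932.

Z = 2.679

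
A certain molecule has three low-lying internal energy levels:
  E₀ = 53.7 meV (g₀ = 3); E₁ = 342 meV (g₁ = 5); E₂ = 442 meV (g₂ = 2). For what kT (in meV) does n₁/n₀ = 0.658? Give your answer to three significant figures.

n₁/n₀ = (g₁/g₀) exp[−(E₁−E₀)/kT] = 0.658.
⇒ (E₁−E₀)/kT = ln((5/3)/0.658) = ln(2.5329) = 0.92936.
kT = 288.3 meV / 0.92936 = 310 meV.

310 meV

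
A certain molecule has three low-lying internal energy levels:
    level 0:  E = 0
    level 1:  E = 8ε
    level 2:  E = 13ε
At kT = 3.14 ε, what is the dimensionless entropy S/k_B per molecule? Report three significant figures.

Eᵢ/kT = 0, 2.5478, 4.1401.
Z = Σ e^(−Eᵢ/kT) = e^(−0) + e^(−2.5478) + e^(−4.1401) = 1.0000 + 0.078254 + 0.015921 = 1.0942.
⟨E⟩ = Σ EᵢPᵢ = 0.76129 ε.
S/k_B = ln Z + ⟨E⟩/kT = ln(1.0942) + 0.76129/3.14 = 0.090024 + 0.24245 = 0.332.

0.332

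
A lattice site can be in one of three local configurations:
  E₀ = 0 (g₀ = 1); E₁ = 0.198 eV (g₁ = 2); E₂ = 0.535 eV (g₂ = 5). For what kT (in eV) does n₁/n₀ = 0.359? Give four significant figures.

n₁/n₀ = (g₁/g₀) exp[−(E₁−E₀)/kT] = 0.359.
⇒ (E₁−E₀)/kT = ln((2/1)/0.359) = ln(5.57103) = 1.71758.
kT = 0.198 eV / 1.71758 = 0.1153 eV.

0.1153 eV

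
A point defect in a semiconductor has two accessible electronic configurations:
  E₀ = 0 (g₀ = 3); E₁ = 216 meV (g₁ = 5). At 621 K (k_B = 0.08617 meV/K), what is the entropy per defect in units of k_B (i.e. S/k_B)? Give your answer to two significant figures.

1.2

k_BT = 0.08617 × 621 K = 53.51 meV.
Eᵢ/kT = 0, 4.037.
Z = Σ gᵢe^(−Eᵢ/kT) = 3·e^(−0) + 5·e^(−4.037) = 3.000 + 0.08825 = 3.088.
⟨E⟩ = Σ EᵢPᵢ = 6.173 meV.
S/k_B = ln Z + ⟨E⟩/kT = ln(3.088) + 6.173/53.51 = 1.128 + 0.1154 = 1.2.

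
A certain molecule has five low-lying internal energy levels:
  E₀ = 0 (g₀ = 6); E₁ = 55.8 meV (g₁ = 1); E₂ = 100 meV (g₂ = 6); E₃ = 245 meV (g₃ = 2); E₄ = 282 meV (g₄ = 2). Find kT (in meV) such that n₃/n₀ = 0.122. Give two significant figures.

240 meV

n₃/n₀ = (g₃/g₀) exp[−(E₃−E₀)/kT] = 0.122.
⇒ (E₃−E₀)/kT = ln((2/6)/0.122) = ln(2.732) = 1.005.
kT = 245 meV / 1.005 = 240 meV.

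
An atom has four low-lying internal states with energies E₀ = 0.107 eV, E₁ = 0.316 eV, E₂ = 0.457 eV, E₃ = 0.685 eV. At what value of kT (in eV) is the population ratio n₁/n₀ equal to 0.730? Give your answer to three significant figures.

0.664 eV

n₁/n₀ = exp[−(E₁−E₀)/kT] = 0.730.
⇒ (E₁−E₀)/kT = ln(1/0.730) = ln(1.3699) = 0.31474.
kT = 0.209 eV / 0.31474 = 0.664 eV.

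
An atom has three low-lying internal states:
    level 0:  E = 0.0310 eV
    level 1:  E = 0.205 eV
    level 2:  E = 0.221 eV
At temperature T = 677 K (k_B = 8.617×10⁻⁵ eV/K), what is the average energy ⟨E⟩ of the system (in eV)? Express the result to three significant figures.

k_BT = 8.617×10⁻⁵ × 677 K = 0.058337 eV.
Eᵢ/kT = 0.53140, 3.5141, 3.7883.
Z = Σ e^(−Eᵢ/kT) = e^(−0.53140) + e^(−3.5141) + e^(−3.7883) = 0.58778 + 0.029775 + 0.022634 = 0.64019.
⟨E⟩ = Σ Eᵢ e^(−Eᵢ/kT) / Z = (0.0310·0.58778 + 0.205·0.029775 + 0.221·0.022634) / 0.64019 = 0.0458 eV.

0.0458 eV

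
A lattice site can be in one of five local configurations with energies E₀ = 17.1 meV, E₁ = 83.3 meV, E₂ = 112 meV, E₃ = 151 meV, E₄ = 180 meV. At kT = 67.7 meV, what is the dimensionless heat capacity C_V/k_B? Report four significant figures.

Eᵢ/kT = 0.252585, 1.23043, 1.65436, 2.23043, 2.65879.
Z = Σ e^(−Eᵢ/kT) = e^(−0.252585) + e^(−1.23043) + e^(−1.65436) + e^(−2.23043) + e^(−2.65879) = 0.776790 + 0.292167 + 0.191214 + 0.107482 + 0.0700329 = 1.43769.
⟨E⟩ = 61.1205 meV, ⟨E²⟩ = 6519.35 meV².
C_V/k_B = (⟨E²⟩ − ⟨E⟩²)/(kT)² = (6519.35 − 3735.72)/4583.29 = 0.6073.

0.6073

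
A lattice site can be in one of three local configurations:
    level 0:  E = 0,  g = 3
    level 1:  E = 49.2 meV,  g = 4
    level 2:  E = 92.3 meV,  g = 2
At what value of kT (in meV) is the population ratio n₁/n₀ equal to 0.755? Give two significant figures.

n₁/n₀ = (g₁/g₀) exp[−(E₁−E₀)/kT] = 0.755.
⇒ (E₁−E₀)/kT = ln((4/3)/0.755) = ln(1.766) = 0.5687.
kT = 49.2 meV / 0.5687 = 87 meV.

87 meV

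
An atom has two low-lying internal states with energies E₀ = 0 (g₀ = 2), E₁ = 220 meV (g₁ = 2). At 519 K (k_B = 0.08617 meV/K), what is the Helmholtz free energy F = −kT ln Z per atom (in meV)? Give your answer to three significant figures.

k_BT = 0.08617 × 519 K = 44.722 meV.
Eᵢ/kT = 0, 4.9193.
Z = Σ gᵢe^(−Eᵢ/kT) = 2·e^(−0) + 2·e^(−4.9193) = 2.0000 + 0.014608 = 2.0146.
F = −kT ln Z = −44.722 × ln(2.0146) = −44.722 × 0.70042 = -31.3 meV.

-31.3 meV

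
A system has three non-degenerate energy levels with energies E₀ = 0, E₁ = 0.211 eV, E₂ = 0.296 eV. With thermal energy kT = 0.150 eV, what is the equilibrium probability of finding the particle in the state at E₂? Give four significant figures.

0.1004

Eᵢ/kT = 0, 1.40667, 1.97333.
Z = Σ e^(−Eᵢ/kT) = e^(−0) + e^(−1.40667) + e^(−1.97333) = 1.00000 + 0.244958 + 0.138993 = 1.38395.
P₂ = e^(−E₂/kT) / Z = 0.138993/1.38395 = 0.1004.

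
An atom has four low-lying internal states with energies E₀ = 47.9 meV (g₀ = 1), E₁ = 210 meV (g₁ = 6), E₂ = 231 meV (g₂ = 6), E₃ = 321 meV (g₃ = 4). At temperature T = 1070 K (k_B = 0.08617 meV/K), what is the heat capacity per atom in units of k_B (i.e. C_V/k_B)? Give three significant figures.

k_BT = 0.08617 × 1070 K = 92.202 meV.
Eᵢ/kT = 0.51951, 2.2776, 2.5054, 3.4815.
Z = Σ gᵢe^(−Eᵢ/kT) = 1·e^(−0.51951) + 6·e^(−2.2776) + 6·e^(−2.5054) + 4·e^(−3.4815) = 0.59481 + 0.61518 + 0.48986 + 0.12304 = 1.8229.
⟨E⟩ = 170.24 meV, ⟨E²⟩ = 36926 meV².
C_V/k_B = (⟨E²⟩ − ⟨E⟩²)/(kT)² = (36926 − 28982)/8501.2 = 0.934.

0.934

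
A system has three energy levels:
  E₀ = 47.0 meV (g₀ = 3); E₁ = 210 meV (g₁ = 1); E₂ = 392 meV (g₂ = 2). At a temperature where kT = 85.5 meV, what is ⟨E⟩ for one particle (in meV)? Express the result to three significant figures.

58.4 meV

Eᵢ/kT = 0.54971, 2.4561, 4.5848.
Z = Σ gᵢe^(−Eᵢ/kT) = 3·e^(−0.54971) + 1·e^(−2.4561) + 2·e^(−4.5848) = 1.7314 + 0.085769 + 0.020412 = 1.8376.
⟨E⟩ = Σ Eᵢ gᵢe^(−Eᵢ/kT) / Z = (47.0·1.7314 + 210·0.085769 + 392·0.020412) / 1.8376 = 58.4 meV.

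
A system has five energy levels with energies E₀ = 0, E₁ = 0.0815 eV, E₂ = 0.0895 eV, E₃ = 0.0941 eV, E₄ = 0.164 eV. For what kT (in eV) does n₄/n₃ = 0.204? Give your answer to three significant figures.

n₄/n₃ = exp[−(E₄−E₃)/kT] = 0.204.
⇒ (E₄−E₃)/kT = ln(1/0.204) = ln(4.9020) = 1.5896.
kT = 0.0699 eV / 1.5896 = 0.0440 eV.

0.0440 eV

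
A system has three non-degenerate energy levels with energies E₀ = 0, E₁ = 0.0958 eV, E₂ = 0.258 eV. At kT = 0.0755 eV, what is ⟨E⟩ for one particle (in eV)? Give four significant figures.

0.02694 eV

Eᵢ/kT = 0, 1.26887, 3.41722.
Z = Σ e^(−Eᵢ/kT) = e^(−0) + e^(−1.26887) + e^(−3.41722) = 1.00000 + 0.281149 + 0.0328035 = 1.31395.
⟨E⟩ = Σ Eᵢ e^(−Eᵢ/kT) / Z = (0·1.00000 + 0.0958·0.281149 + 0.258·0.0328035) / 1.31395 = 0.02694 eV.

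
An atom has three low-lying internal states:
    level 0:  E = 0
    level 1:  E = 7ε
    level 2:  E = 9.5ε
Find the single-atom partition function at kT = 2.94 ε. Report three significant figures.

Z = 1.13

Eᵢ/kT = 0, 2.3810, 3.2313.
Z = Σ e^(−Eᵢ/kT) = e^(−0) + e^(−2.3810) + e^(−3.2313) = 1.0000 + 0.092458 + 0.039506 = 1.1320.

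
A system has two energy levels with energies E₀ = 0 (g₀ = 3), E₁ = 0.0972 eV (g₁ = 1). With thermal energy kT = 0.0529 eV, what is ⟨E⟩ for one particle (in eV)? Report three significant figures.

Eᵢ/kT = 0, 1.8374.
Z = Σ gᵢe^(−Eᵢ/kT) = 3·e^(−0) + 1·e^(−1.8374) = 3.0000 + 0.15923 = 3.1592.
⟨E⟩ = Σ Eᵢ gᵢe^(−Eᵢ/kT) / Z = (0·3.0000 + 0.0972·0.15923) / 3.1592 = 0.00490 eV.

0.00490 eV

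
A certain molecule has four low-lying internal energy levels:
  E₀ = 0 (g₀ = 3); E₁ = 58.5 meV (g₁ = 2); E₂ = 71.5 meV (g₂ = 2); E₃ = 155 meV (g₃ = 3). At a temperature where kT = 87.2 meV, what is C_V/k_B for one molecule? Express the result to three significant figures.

Eᵢ/kT = 0, 0.67087, 0.81995, 1.7775.
Z = Σ gᵢe^(−Eᵢ/kT) = 3·e^(−0) + 2·e^(−0.67087) + 2·e^(−0.81995) + 3·e^(−1.7775) = 3.0000 + 1.0225 + 0.88091 + 0.50718 = 5.4106.
⟨E⟩ = 37.226 meV, ⟨E²⟩ = 3731.1 meV².
C_V/k_B = (⟨E²⟩ − ⟨E⟩²)/(kT)² = (3731.1 − 1385.8)/7603.8 = 0.308.

0.308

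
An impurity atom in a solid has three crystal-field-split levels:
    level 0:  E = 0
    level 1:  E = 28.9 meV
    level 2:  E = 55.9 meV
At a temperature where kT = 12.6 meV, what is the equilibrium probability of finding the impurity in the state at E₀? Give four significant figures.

0.8987

Eᵢ/kT = 0, 2.29365, 4.43651.
Z = Σ e^(−Eᵢ/kT) = e^(−0) + e^(−2.29365) + e^(−4.43651) = 1.00000 + 0.100898 + 0.0118372 = 1.11274.
P₀ = e^(−E₀/kT) / Z = 1.00000/1.11274 = 0.8987.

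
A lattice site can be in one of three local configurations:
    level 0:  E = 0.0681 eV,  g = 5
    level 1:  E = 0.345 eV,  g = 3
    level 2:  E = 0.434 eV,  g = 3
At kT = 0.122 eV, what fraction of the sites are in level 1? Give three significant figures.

0.0568

Eᵢ/kT = 0.55820, 2.8279, 3.5574.
Z = Σ gᵢe^(−Eᵢ/kT) = 5·e^(−0.55820) + 3·e^(−2.8279) + 3·e^(−3.5574) = 2.8612 + 0.17741 + 0.085539 = 3.1241.
P₁ = g₁ e^(−E₁/kT) / Z = 0.17741/3.1241 = 0.0568.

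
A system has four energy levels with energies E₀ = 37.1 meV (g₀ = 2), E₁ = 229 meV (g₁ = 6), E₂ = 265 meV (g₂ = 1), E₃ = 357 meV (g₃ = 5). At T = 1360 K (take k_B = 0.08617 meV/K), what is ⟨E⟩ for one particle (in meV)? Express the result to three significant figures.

136 meV

k_BT = 0.08617 × 1360 K = 117.19 meV.
Eᵢ/kT = 0.31658, 1.9541, 2.2613, 3.0463.
Z = Σ gᵢe^(−Eᵢ/kT) = 2·e^(−0.31658) + 6·e^(−1.9541) + 1·e^(−2.2613) + 5·e^(−3.0463) = 1.4573 + 0.85015 + 0.10421 + 0.23767 = 2.6493.
⟨E⟩ = Σ Eᵢ gᵢe^(−Eᵢ/kT) / Z = (37.1·1.4573 + 229·0.85015 + 265·0.10421 + 357·0.23767) / 2.6493 = 136 meV.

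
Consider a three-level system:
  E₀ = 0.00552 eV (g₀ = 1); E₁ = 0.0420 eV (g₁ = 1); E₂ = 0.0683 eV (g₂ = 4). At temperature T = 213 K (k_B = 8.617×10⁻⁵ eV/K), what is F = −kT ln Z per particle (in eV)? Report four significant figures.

0.001165 eV

k_BT = 8.617×10⁻⁵ × 213 K = 0.0183542 eV.
Eᵢ/kT = 0.300749, 2.28830, 3.72122.
Z = Σ gᵢe^(−Eᵢ/kT) = 1·e^(−0.300749) + 1·e^(−2.28830) + 4·e^(−3.72122) = 0.740264 + 0.101439 + 0.0968177 = 0.938521.
F = −kT ln Z = −0.0183542 × ln(0.938521) = −0.0183542 × -0.0634500 = 0.001165 eV.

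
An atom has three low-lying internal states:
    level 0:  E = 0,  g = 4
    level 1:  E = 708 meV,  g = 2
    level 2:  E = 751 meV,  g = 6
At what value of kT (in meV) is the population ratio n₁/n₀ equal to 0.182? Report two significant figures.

700 meV

n₁/n₀ = (g₁/g₀) exp[−(E₁−E₀)/kT] = 0.182.
⇒ (E₁−E₀)/kT = ln((2/4)/0.182) = ln(2.747) = 1.011.
kT = 708 meV / 1.011 = 700 meV.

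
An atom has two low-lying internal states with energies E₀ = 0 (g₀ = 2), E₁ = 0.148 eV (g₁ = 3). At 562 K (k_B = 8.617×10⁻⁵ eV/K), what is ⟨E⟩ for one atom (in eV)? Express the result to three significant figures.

0.00976 eV

k_BT = 8.617×10⁻⁵ × 562 K = 0.048428 eV.
Eᵢ/kT = 0, 3.0561.
Z = Σ gᵢe^(−Eᵢ/kT) = 2·e^(−0) + 3·e^(−3.0561) = 2.0000 + 0.14121 = 2.1412.
⟨E⟩ = Σ Eᵢ gᵢe^(−Eᵢ/kT) / Z = (0·2.0000 + 0.148·0.14121) / 2.1412 = 0.00976 eV.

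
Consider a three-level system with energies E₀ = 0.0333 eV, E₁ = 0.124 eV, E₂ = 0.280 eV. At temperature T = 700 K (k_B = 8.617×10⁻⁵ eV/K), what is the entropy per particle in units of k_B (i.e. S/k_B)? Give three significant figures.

0.539

k_BT = 8.617×10⁻⁵ × 700 K = 0.060319 eV.
Eᵢ/kT = 0.55206, 2.0557, 4.6420.
Z = Σ e^(−Eᵢ/kT) = e^(−0.55206) + e^(−2.0557) + e^(−4.6420) = 0.57576 + 0.12800 + 0.0096384 = 0.71340.
⟨E⟩ = Σ EᵢPᵢ = 0.052907 eV.
S/k_B = ln Z + ⟨E⟩/kT = ln(0.71340) + 0.052907/0.060319 = -0.33771 + 0.87712 = 0.539.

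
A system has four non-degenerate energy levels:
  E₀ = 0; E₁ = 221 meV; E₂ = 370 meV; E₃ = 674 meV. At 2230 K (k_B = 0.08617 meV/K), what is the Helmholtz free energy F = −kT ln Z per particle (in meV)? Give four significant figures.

-76.94 meV

k_BT = 0.08617 × 2230 K = 192.159 meV.
Eᵢ/kT = 0, 1.15009, 1.92549, 3.50751.
Z = Σ e^(−Eᵢ/kT) = e^(−0) + e^(−1.15009) + e^(−1.92549) + e^(−3.50751) = 1.00000 + 0.316608 + 0.145804 + 0.0299715 = 1.49238.
F = −kT ln Z = −192.159 × ln(1.49238) = −192.159 × 0.400372 = -76.94 meV.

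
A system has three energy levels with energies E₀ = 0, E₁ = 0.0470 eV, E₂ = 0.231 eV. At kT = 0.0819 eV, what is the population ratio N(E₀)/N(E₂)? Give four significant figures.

n₀/n₂ = exp[−(E₀−E₂)/kT] = exp(−(-0.231 eV)/(0.0819 eV)) = exp(2.82051) = 16.79.

16.79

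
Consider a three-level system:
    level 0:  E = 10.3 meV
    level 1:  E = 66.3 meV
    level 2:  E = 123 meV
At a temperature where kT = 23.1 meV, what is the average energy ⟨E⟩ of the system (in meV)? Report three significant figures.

Eᵢ/kT = 0.44589, 2.8701, 5.3247.
Z = Σ e^(−Eᵢ/kT) = e^(−0.44589) + e^(−2.8701) + e^(−5.3247) = 0.64025 + 0.056693 + 0.0048698 = 0.70181.
⟨E⟩ = Σ Eᵢ e^(−Eᵢ/kT) / Z = (10.3·0.64025 + 66.3·0.056693 + 123·0.0048698) / 0.70181 = 15.6 meV.

15.6 meV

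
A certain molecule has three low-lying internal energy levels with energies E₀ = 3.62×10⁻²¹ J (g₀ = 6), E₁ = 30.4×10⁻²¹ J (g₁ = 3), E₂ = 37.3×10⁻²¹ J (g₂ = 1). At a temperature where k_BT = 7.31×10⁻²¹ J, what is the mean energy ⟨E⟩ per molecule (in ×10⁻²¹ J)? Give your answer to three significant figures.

4.01 ×10⁻²¹ J

Eᵢ/kT = 0.49521, 4.1587, 5.1026.
Z = Σ gᵢe^(−Eᵢ/kT) = 6·e^(−0.49521) + 3·e^(−4.1587) + 1·e^(−5.1026) = 3.6567 + 0.046884 + 0.0060809 = 3.7097.
⟨E⟩ = Σ Eᵢ gᵢe^(−Eᵢ/kT) / Z = (3.62·3.6567 + 30.4·0.046884 + 37.3·0.0060809) / 3.7097 = 4.01 ×10⁻²¹ J.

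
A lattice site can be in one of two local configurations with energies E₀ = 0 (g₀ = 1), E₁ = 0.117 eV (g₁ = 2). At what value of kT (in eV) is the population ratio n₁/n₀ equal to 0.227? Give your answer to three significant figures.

n₁/n₀ = (g₁/g₀) exp[−(E₁−E₀)/kT] = 0.227.
⇒ (E₁−E₀)/kT = ln((2/1)/0.227) = ln(8.8106) = 2.1760.
kT = 0.117 eV / 2.1760 = 0.0538 eV.

0.0538 eV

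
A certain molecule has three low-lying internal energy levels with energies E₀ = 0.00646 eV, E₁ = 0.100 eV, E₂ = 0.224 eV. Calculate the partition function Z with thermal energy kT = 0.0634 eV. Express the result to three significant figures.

Z = 1.14

Eᵢ/kT = 0.10189, 1.5773, 3.5331.
Z = Σ e^(−Eᵢ/kT) = e^(−0.10189) + e^(−1.5773) + e^(−3.5331) = 0.90313 + 0.20653 + 0.029214 = 1.1389.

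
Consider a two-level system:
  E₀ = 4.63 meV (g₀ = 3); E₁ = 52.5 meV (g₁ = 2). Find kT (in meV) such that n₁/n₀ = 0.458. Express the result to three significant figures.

128 meV

n₁/n₀ = (g₁/g₀) exp[−(E₁−E₀)/kT] = 0.458.
⇒ (E₁−E₀)/kT = ln((2/3)/0.458) = ln(1.4556) = 0.37542.
kT = 47.87 meV / 0.37542 = 128 meV.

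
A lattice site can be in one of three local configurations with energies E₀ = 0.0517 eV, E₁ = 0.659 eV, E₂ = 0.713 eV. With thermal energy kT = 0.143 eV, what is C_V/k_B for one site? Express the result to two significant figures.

0.45

Eᵢ/kT = 0.3615, 4.608, 4.986.
Z = Σ e^(−Eᵢ/kT) = e^(−0.3615) + e^(−4.608) + e^(−4.986) = 0.6966 + 0.009972 + 0.006833 = 0.7134.
⟨E⟩ = 0.06652 eV, ⟨E²⟩ = 0.01355 eV².
C_V/k_B = (⟨E²⟩ − ⟨E⟩²)/(kT)² = (0.01355 − 0.004425)/0.02045 = 0.45.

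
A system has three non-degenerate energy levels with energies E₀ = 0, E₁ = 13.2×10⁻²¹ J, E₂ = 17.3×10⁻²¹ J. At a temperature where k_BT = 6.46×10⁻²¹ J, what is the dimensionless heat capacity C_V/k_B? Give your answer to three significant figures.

Eᵢ/kT = 0, 2.0433, 2.6780.
Z = Σ e^(−Eᵢ/kT) = e^(−0) + e^(−2.0433) + e^(−2.6780) = 1.0000 + 0.12960 + 0.068700 = 1.1983.
⟨E⟩ = 2.4195, ⟨E²⟩ = 36.003.
C_V/k_B = (⟨E²⟩ − ⟨E⟩²)/(kT)² = (36.003 − 5.8540)/41.732 = 0.722.

0.722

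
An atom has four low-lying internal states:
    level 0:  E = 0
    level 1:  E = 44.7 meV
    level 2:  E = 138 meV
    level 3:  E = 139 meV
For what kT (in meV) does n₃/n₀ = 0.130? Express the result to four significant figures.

68.13 meV

n₃/n₀ = exp[−(E₃−E₀)/kT] = 0.130.
⇒ (E₃−E₀)/kT = ln(1/0.130) = ln(7.69231) = 2.04022.
kT = 139 meV / 2.04022 = 68.13 meV.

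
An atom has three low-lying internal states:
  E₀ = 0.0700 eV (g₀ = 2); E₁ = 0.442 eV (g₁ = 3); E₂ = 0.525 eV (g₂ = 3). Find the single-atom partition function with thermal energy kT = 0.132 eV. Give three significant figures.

Z = 1.34

Eᵢ/kT = 0.53030, 3.3485, 3.9773.
Z = Σ gᵢe^(−Eᵢ/kT) = 2·e^(−0.53030) + 3·e^(−3.3485) + 3·e^(−3.9773) = 1.1769 + 0.10541 + 0.056208 = 1.3385.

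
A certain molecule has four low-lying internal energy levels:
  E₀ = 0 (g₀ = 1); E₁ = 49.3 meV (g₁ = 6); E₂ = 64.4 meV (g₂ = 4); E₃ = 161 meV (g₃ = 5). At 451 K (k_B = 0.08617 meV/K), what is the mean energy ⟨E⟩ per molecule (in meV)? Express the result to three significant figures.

41.1 meV

k_BT = 0.08617 × 451 K = 38.863 meV.
Eᵢ/kT = 0, 1.2686, 1.6571, 4.1428.
Z = Σ gᵢe^(−Eᵢ/kT) = 1·e^(−0) + 6·e^(−1.2686) + 4·e^(−1.6571) + 5·e^(−4.1428) = 1.0000 + 1.6874 + 0.76276 + 0.079392 = 3.5296.
⟨E⟩ = Σ Eᵢ gᵢe^(−Eᵢ/kT) / Z = (0·1.0000 + 49.3·1.6874 + 64.4·0.76276 + 161·0.079392) / 3.5296 = 41.1 meV.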